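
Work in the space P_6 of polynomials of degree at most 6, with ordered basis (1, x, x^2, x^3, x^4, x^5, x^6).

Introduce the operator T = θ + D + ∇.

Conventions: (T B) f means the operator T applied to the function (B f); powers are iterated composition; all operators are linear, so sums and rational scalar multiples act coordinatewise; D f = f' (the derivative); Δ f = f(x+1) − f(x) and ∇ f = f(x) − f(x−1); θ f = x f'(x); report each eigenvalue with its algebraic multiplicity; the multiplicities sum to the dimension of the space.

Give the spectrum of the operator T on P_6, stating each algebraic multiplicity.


λ = 0 (multiplicity 1), λ = 1 (multiplicity 1), λ = 2 (multiplicity 1), λ = 3 (multiplicity 1), λ = 4 (multiplicity 1), λ = 5 (multiplicity 1), λ = 6 (multiplicity 1)

image of 1: 0
image of x: x + 2
image of x^2: 2x^2 + 4x - 1
image of x^3: 3x^3 + 6x^2 - 3x + 1
image of x^4: 4x^4 + 8x^3 - 6x^2 + 4x - 1
image of x^5: 5x^5 + 10x^4 - 10x^3 + 10x^2 - 5x + 1
image of x^6: 6x^6 + 12x^5 - 15x^4 + 20x^3 - 15x^2 + 6x - 1
the matrix is upper triangular; its diagonal is (0, 1, 2, 3, 4, 5, 6)
for a triangular matrix the eigenvalues are the diagonal entries, with algebraic multiplicity their repetition count


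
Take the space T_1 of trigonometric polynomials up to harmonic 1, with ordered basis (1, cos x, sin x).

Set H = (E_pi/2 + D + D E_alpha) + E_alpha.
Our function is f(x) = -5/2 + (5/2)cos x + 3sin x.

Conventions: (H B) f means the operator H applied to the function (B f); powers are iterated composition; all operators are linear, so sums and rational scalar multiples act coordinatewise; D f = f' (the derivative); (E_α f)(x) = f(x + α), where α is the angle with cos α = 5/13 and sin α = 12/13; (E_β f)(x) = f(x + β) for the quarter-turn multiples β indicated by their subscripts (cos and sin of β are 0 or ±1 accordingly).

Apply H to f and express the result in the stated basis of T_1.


E_pi/2 f = -5/2 + 3cos x - (5/2)sin x
D f = 3cos x - (5/2)sin x
E_alpha f = -5/2 + (97/26)cos x - (15/13)sin x
D E_alpha f = -(15/13)cos x - (97/26)sin x
(E_pi/2 + D + D E_alpha) f = -5/2 + (63/13)cos x - (227/26)sin x
E_alpha f = -5/2 + (97/26)cos x - (15/13)sin x
((E_pi/2 + D + D E_alpha) + E_alpha) f = -5 + (223/26)cos x - (257/26)sin x

the result is g(x) = -5 + (223/26)cos x - (257/26)sin x


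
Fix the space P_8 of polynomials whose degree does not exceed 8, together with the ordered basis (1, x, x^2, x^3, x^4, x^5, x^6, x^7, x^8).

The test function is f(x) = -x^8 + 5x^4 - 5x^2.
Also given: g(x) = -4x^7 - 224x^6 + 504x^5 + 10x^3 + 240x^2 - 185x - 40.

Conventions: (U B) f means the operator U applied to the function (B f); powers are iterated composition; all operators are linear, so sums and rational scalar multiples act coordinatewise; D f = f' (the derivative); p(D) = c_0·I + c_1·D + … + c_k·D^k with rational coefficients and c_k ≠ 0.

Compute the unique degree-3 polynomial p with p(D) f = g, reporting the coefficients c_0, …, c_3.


D^0 f = -x^8 + 5x^4 - 5x^2
D^1 f = -8x^7 + 20x^3 - 10x
D^2 f = -56x^6 + 60x^2 - 10
D^3 f = -336x^5 + 120x
matching coefficients of g against c_0 f + c_1 Df + … from the top degree down determines the c_i
solution: c_0 = 0, c_1 = 1/2, c_2 = 4, c_3 = -3/2

p(D) = (1/2)·D + 4·D^2 − (3/2)·D^3, i.e. c_0 = 0, c_1 = 1/2, c_2 = 4, c_3 = -3/2


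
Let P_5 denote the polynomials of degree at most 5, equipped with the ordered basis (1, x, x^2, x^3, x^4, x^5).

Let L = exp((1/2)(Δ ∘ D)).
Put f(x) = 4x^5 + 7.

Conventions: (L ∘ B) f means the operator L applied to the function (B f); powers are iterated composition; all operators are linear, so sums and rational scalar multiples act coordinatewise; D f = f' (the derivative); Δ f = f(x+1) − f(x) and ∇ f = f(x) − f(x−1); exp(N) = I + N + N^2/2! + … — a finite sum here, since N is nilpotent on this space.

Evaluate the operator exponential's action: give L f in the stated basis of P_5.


g(x) = 4x^5 + 40x^3 + 60x^2 + 100x + 77

order-1 term: 40x^3 + 60x^2 + 40x + 10
order-2 term: 60x + 60
the series for exp((1/2)(Δ ∘ D)) f terminates at order 2
exp((1/2)(Δ ∘ D)) f = 4x^5 + 40x^3 + 60x^2 + 100x + 77


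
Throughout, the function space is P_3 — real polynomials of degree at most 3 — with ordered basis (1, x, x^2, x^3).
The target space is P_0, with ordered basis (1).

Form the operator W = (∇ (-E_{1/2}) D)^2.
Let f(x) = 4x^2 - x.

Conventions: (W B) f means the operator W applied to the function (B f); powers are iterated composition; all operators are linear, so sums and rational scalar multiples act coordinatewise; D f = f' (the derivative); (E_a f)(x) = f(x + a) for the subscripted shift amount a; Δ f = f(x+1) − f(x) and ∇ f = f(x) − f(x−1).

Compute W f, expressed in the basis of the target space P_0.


D f = 8x - 1
E_{1/2} D f = 8x + 3
(-E_{1/2}) D f = -8x - 3
∇ (-E_{1/2}) D f = -8
D (∇ (-E_{1/2}) D) f = 0
E_{1/2} D (∇ (-E_{1/2}) D) f = 0
(-E_{1/2}) D (∇ (-E_{1/2}) D) f = 0
∇ (-E_{1/2}) D (∇ (-E_{1/2}) D) f = 0

the image equals g(x) = 0


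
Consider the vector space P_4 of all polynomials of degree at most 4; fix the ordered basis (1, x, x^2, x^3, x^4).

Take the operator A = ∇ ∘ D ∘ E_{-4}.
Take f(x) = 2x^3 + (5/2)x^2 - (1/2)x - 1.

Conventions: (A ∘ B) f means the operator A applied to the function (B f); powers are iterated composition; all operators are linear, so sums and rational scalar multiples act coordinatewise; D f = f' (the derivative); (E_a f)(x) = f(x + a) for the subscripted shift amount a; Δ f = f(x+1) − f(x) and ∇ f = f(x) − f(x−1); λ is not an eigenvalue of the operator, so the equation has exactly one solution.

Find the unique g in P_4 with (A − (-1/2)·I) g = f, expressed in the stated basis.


the result is g(x) = 4x^3 + 5x^2 - 49x + 194

write g with unknown coordinates in the stated basis and equate coefficients in (A − (-1/2)·I) g = f
solving from the highest basis element down gives g = 4x^3 + 5x^2 - 49x + 194
check: A g = 24x - 98
so A g − (-1/2)·g = 2x^3 + (5/2)x^2 - (1/2)x - 1 = f ✓


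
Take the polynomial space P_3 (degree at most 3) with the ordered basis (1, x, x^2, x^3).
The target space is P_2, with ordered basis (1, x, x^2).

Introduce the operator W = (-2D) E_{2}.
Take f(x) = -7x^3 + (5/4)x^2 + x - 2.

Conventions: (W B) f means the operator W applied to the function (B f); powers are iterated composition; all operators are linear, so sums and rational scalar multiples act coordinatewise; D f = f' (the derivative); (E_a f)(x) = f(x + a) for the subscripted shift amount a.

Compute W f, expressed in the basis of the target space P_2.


the result is g(x) = 42x^2 + 163x + 156

E_{2} f = -7x^3 - (163/4)x^2 - 78x - 51
D E_{2} f = -21x^2 - (163/2)x - 78
(-2D) E_{2} f = 42x^2 + 163x + 156


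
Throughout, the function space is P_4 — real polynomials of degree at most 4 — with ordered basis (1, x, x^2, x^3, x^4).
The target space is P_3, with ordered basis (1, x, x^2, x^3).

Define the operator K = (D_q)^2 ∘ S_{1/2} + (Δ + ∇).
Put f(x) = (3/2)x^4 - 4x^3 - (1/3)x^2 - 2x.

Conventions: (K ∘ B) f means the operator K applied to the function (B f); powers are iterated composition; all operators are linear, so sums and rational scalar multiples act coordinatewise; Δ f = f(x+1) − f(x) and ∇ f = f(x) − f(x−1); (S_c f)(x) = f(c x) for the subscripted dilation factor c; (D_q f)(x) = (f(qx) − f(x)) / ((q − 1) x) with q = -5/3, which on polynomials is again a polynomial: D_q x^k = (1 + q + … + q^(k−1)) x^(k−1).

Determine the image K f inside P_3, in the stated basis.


S_{1/2} f = (3/32)x^4 - (1/2)x^3 - (1/12)x^2 - x
D_q S_{1/2} f = -(17/72)x^3 - (19/18)x^2 + (1/18)x - 1
D_q D_q S_{1/2} f = -(323/648)x^2 + (19/27)x + 1/18
Δ f = 6x^3 - 3x^2 - (20/3)x - 29/6
∇ f = 6x^3 - 21x^2 + (52/3)x - 43/6
(Δ + ∇) f = 12x^3 - 24x^2 + (32/3)x - 12
((D_q)^2 ∘ S_{1/2} + (Δ + ∇)) f = 12x^3 - (15875/648)x^2 + (307/27)x - 215/18

g(x) = 12x^3 - (15875/648)x^2 + (307/27)x - 215/18


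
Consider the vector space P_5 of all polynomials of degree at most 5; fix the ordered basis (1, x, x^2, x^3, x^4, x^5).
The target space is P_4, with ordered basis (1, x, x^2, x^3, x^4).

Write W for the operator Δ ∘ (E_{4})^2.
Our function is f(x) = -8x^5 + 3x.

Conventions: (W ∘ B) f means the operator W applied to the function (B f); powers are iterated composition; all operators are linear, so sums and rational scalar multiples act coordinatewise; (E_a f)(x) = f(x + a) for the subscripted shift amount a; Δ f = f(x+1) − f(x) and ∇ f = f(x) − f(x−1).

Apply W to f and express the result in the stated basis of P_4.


g(x) = -40x^4 - 1360x^3 - 17360x^2 - 98600x - 210245

E_{4} f = -8x^5 - 160x^4 - 1280x^3 - 5120x^2 - 10237x - 8180
E_{4} E_{4} f = -8x^5 - 320x^4 - 5120x^3 - 40960x^2 - 163837x - 262120
Δ (E_{4})^2 f = -40x^4 - 1360x^3 - 17360x^2 - 98600x - 210245


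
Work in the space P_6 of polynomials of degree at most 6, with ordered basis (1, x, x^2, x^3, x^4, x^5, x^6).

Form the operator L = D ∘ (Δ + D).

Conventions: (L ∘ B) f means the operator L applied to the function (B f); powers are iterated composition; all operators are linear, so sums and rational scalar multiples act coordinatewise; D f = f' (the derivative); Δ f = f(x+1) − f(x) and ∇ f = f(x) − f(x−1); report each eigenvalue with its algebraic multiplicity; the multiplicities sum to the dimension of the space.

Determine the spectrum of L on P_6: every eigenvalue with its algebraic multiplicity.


image of 1: 0
image of x: 0
image of x^2: 4
image of x^3: 12x + 3
image of x^4: 24x^2 + 12x + 4
image of x^5: 40x^3 + 30x^2 + 20x + 5
image of x^6: 60x^4 + 60x^3 + 60x^2 + 30x + 6
the matrix is upper triangular; its diagonal is (0, 0, 0, 0, 0, 0, 0)
for a triangular matrix the eigenvalues are the diagonal entries, with algebraic multiplicity their repetition count

λ = 0 (multiplicity 7)


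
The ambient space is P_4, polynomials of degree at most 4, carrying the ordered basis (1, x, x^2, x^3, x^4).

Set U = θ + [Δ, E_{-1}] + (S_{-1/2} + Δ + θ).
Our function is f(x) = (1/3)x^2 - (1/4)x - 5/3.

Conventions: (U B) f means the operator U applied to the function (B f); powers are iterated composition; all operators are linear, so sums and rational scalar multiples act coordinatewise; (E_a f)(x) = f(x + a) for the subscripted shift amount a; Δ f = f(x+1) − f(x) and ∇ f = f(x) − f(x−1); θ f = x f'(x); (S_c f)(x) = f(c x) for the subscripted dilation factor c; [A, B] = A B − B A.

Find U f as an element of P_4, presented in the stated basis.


θ f = (2/3)x^2 - (1/4)x
E_{-1} f = (1/3)x^2 - (11/12)x - 13/12
Δ E_{-1} f = (2/3)x - 7/12
Δ f = (2/3)x + 1/12
E_{-1} Δ f = (2/3)x - 7/12
[Δ, E_{-1}] f = 0
S_{-1/2} f = (1/12)x^2 + (1/8)x - 5/3
Δ f = (2/3)x + 1/12
θ f = (2/3)x^2 - (1/4)x
(S_{-1/2} + Δ + θ) f = (3/4)x^2 + (13/24)x - 19/12
(θ + [Δ, E_{-1}] + (S_{-1/2} + Δ + θ)) f = (17/12)x^2 + (7/24)x - 19/12

the image equals g(x) = (17/12)x^2 + (7/24)x - 19/12


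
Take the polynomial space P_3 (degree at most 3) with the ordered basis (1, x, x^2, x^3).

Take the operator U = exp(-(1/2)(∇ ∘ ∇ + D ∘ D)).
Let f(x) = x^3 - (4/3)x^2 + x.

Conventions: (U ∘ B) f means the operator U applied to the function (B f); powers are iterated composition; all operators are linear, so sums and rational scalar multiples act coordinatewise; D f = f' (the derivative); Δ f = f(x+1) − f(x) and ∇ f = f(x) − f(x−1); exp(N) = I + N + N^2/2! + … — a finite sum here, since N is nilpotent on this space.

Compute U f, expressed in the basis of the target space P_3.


the image equals g(x) = x^3 - (4/3)x^2 - 5x + 17/3

order-1 term: -6x + 17/3
the series for exp(-(1/2)(∇ ∘ ∇ + D ∘ D)) f terminates at order 1
exp(-(1/2)(∇ ∘ ∇ + D ∘ D)) f = x^3 - (4/3)x^2 - 5x + 17/3


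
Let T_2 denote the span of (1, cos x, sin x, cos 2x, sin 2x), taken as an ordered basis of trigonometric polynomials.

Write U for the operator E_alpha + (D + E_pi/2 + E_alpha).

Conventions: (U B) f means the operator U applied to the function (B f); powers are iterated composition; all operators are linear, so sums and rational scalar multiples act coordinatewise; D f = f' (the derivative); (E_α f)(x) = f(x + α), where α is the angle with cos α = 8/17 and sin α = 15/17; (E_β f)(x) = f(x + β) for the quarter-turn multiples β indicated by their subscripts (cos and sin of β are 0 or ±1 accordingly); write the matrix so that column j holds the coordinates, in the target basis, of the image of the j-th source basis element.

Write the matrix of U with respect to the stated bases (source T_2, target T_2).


image of 1: 3
image of cos x: (16/17)cos x - (64/17)sin x
image of sin x: (64/17)cos x + (16/17)sin x
image of cos 2x: -(611/289)cos 2x - (1058/289)sin 2x
image of sin 2x: (1058/289)cos 2x - (611/289)sin 2x
each image's coordinates form column j of the matrix

the matrix is [[3, 0, 0, 0, 0]; [0, 16/17, 64/17, 0, 0]; [0, -64/17, 16/17, 0, 0]; [0, 0, 0, -611/289, 1058/289]; [0, 0, 0, -1058/289, -611/289]] (rows listed top to bottom)


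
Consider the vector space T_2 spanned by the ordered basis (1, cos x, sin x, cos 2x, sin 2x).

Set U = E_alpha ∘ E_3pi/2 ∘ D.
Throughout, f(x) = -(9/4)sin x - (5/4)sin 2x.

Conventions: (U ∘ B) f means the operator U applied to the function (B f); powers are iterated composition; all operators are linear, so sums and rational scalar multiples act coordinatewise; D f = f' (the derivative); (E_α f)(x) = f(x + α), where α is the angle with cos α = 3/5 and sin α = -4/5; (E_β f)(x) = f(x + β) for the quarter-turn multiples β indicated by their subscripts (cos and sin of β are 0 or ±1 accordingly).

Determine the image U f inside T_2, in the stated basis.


D f = -(9/4)cos x - (5/2)cos 2x
E_3pi/2 D f = -(9/4)sin x + (5/2)cos 2x
E_alpha (E_3pi/2 ∘ D) f = (9/5)cos x - (27/20)sin x - (7/10)cos 2x + (12/5)sin 2x

g(x) = (9/5)cos x - (27/20)sin x - (7/10)cos 2x + (12/5)sin 2x


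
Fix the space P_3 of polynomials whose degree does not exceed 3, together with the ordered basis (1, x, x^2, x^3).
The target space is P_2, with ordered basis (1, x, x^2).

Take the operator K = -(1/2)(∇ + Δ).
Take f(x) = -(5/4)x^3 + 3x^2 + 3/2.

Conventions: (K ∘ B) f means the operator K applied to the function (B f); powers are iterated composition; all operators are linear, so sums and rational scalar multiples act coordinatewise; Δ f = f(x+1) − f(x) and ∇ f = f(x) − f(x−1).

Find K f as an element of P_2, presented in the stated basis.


the image equals g(x) = (15/4)x^2 - 6x + 5/4

∇ f = -(15/4)x^2 + (39/4)x - 17/4
Δ f = -(15/4)x^2 + (9/4)x + 7/4
(∇ + Δ) f = -(15/2)x^2 + 12x - 5/2
(-(1/2)(∇ + Δ)) f = (15/4)x^2 - 6x + 5/4


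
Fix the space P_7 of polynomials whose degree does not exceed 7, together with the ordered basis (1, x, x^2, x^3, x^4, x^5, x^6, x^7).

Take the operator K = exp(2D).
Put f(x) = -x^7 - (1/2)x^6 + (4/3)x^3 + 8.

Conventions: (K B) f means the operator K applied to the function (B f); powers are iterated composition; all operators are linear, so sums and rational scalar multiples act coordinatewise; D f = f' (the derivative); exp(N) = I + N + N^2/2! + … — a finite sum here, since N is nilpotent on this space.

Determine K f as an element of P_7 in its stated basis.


the result is g(x) = -x^7 - (29/2)x^6 - 90x^5 - 310x^4 - (1916/3)x^3 - 784x^2 - 528x - 424/3

order-1 term: -14x^6 - 6x^5 + 8x^2
order-2 term: -84x^5 - 30x^4 + 16x
order-3 term: -280x^4 - 80x^3 + 32/3
order-4 term: -560x^3 - 120x^2
order-5 term: -672x^2 - 96x
order-6 term: -448x - 32
order-7 term: -128
the series for exp(2D) f terminates at order 7
exp(2D) f = -x^7 - (29/2)x^6 - 90x^5 - 310x^4 - (1916/3)x^3 - 784x^2 - 528x - 424/3


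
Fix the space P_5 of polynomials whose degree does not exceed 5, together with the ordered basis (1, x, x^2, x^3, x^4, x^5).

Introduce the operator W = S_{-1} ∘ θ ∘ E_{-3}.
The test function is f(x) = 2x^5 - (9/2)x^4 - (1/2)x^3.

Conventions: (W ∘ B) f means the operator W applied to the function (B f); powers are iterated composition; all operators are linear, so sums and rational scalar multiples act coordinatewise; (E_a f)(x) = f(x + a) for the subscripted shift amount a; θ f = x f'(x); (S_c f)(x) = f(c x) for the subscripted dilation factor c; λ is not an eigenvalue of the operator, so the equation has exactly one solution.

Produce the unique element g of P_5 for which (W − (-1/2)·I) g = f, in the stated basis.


write g with unknown coordinates in the stated basis and equate coefficients in (W − (-1/2)·I) g = f
solving from the highest basis element down gives g = -(4/9)x^5 - (187/27)x^4 - (773/15)x^3 - (4196/25)x^2 - (9182/25)x
check: W g = (20/9)x^5 - (28/27)x^4 + (379/15)x^3 + (2098/25)x^2 + (4591/25)x
so W g − (-1/2)·g = 2x^5 - (9/2)x^4 - (1/2)x^3 = f ✓

g(x) = -(4/9)x^5 - (187/27)x^4 - (773/15)x^3 - (4196/25)x^2 - (9182/25)x


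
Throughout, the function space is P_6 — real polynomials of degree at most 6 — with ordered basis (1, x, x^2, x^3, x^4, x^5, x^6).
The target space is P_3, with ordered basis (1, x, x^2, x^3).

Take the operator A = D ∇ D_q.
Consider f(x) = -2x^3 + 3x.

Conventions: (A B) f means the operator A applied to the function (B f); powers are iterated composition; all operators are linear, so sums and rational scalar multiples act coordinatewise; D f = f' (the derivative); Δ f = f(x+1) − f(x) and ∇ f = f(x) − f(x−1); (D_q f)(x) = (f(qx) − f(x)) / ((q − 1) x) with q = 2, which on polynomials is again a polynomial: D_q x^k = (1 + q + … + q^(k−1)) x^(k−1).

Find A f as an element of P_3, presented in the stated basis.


D_q f = -14x^2 + 3
∇ D_q f = -28x + 14
D ∇ D_q f = -28

the result is g(x) = -28


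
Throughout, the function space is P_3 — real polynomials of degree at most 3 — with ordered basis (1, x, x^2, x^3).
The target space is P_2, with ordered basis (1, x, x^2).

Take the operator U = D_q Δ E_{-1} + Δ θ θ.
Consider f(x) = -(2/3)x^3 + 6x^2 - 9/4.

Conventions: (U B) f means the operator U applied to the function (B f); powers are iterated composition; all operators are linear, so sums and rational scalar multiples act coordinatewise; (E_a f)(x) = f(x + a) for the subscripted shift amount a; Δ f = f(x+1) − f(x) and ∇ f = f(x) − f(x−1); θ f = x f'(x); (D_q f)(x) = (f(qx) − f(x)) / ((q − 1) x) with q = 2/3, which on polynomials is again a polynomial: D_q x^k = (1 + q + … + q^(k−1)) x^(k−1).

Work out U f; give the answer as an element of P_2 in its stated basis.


E_{-1} f = -(2/3)x^3 + 8x^2 - 14x + 53/12
Δ E_{-1} f = -2x^2 + 14x - 20/3
D_q Δ E_{-1} f = -(10/3)x + 14
θ f = -2x^3 + 12x^2
θ θ f = -6x^3 + 24x^2
Δ θ θ f = -18x^2 + 30x + 18
(D_q Δ E_{-1} + Δ θ θ) f = -18x^2 + (80/3)x + 32

the image equals g(x) = -18x^2 + (80/3)x + 32


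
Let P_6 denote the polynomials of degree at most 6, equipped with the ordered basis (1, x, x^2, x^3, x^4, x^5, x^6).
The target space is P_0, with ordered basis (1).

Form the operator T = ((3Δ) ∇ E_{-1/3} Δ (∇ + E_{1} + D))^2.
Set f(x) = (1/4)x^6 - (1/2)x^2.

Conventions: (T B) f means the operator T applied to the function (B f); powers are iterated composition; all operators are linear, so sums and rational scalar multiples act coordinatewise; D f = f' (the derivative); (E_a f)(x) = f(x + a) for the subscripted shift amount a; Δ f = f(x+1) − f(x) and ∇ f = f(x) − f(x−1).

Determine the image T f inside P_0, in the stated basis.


∇ f = (3/2)x^5 - (15/4)x^4 + 5x^3 - (15/4)x^2 + (1/2)x + 1/4
E_{1} f = (1/4)x^6 + (3/2)x^5 + (15/4)x^4 + 5x^3 + (13/4)x^2 + (1/2)x - 1/4
D f = (3/2)x^5 - x
(∇ + E_{1} + D) f = (1/4)x^6 + (9/2)x^5 + 10x^3 - (1/2)x^2
Δ (∇ + E_{1} + D) f = (3/2)x^5 + (105/4)x^4 + 50x^3 + (315/4)x^2 + 53x + 57/4
E_{-1/3} Δ (∇ + E_{1} + D) f = (3/2)x^5 + (95/4)x^4 + (50/3)x^3 + (1645/36)x^2 + (361/27)x + 1231/324
∇ E_{-1/3} Δ (∇ + E_{1} + D) f = (15/2)x^4 + 80x^3 - (155/2)x^2 + (1160/9)x - 2047/54
Δ (∇ E_{-1/3} Δ (∇ + E_{1} + D)) f = 30x^3 + 285x^2 + 115x + 1250/9
(3Δ) (∇ E_{-1/3} Δ (∇ + E_{1} + D)) f = 90x^3 + 855x^2 + 345x + 1250/3
∇ ((3Δ) ∇ E_{-1/3} Δ (∇ + E_{1} + D)) f = 270x^2 + 1440x - 420
E_{1} ((3Δ) ∇ E_{-1/3} Δ (∇ + E_{1} + D)) f = 90x^3 + 1125x^2 + 2325x + 5120/3
D ((3Δ) ∇ E_{-1/3} Δ (∇ + E_{1} + D)) f = 270x^2 + 1710x + 345
(∇ + E_{1} + D) ((3Δ) ∇ E_{-1/3} Δ (∇ + E_{1} + D)) f = 90x^3 + 1665x^2 + 5475x + 4895/3
Δ (∇ + E_{1} + D) ((3Δ) ∇ E_{-1/3} Δ (∇ + E_{1} + D)) f = 270x^2 + 3600x + 7230
E_{-1/3} Δ (∇ + E_{1} + D) ((3Δ) ∇ E_{-1/3} Δ (∇ + E_{1} + D)) f = 270x^2 + 3420x + 6060
∇ E_{-1/3} Δ (∇ + E_{1} + D) ((3Δ) ∇ E_{-1/3} Δ (∇ + E_{1} + D)) f = 540x + 3150
Δ (∇ E_{-1/3} Δ (∇ + E_{1} + D)) ((3Δ) ∇ E_{-1/3} Δ (∇ + E_{1} + D)) f = 540
(3Δ) (∇ E_{-1/3} Δ (∇ + E_{1} + D)) ((3Δ) ∇ E_{-1/3} Δ (∇ + E_{1} + D)) f = 1620

g(x) = 1620


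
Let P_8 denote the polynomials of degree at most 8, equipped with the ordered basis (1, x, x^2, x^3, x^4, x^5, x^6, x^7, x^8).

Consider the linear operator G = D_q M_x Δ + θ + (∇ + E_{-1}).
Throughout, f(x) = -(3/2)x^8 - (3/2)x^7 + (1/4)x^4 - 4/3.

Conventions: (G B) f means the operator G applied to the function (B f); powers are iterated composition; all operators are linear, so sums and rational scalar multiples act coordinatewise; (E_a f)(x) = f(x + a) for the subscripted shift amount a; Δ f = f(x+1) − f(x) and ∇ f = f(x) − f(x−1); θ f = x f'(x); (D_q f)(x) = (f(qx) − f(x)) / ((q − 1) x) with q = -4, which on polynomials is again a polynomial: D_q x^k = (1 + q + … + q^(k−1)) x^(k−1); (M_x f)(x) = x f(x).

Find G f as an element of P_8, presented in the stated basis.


the image equals g(x) = -(27/2)x^8 + 157272x^7 - (344085/2)x^6 + (189189/2)x^5 - (129145/4)x^4 + (13821/2)x^3 - 936x^2 + (129/2)x - 49/12

Δ f = -12x^7 - (105/2)x^6 - (231/2)x^5 - (315/2)x^4 - (271/2)x^3 - 72x^2 - (43/2)x - 11/4
M_x Δ f = -12x^8 - (105/2)x^7 - (231/2)x^6 - (315/2)x^5 - (271/2)x^4 - 72x^3 - (43/2)x^2 - (11/4)x
D_q M_x Δ f = 157284x^7 - (344085/2)x^6 + (189189/2)x^5 - (64575/2)x^4 + (13821/2)x^3 - 936x^2 + (129/2)x - 11/4
θ f = -12x^8 - (21/2)x^7 + x^4
∇ f = -12x^7 + (63/2)x^6 - (105/2)x^5 + (105/2)x^4 - (61/2)x^3 + 9x^2 - (1/2)x - 1/4
E_{-1} f = -(3/2)x^8 + (21/2)x^7 - (63/2)x^6 + (105/2)x^5 - (209/4)x^4 + (61/2)x^3 - 9x^2 + (1/2)x - 13/12
(∇ + E_{-1}) f = -(3/2)x^8 - (3/2)x^7 + (1/4)x^4 - 4/3
(D_q M_x Δ + θ + (∇ + E_{-1})) f = -(27/2)x^8 + 157272x^7 - (344085/2)x^6 + (189189/2)x^5 - (129145/4)x^4 + (13821/2)x^3 - 936x^2 + (129/2)x - 49/12


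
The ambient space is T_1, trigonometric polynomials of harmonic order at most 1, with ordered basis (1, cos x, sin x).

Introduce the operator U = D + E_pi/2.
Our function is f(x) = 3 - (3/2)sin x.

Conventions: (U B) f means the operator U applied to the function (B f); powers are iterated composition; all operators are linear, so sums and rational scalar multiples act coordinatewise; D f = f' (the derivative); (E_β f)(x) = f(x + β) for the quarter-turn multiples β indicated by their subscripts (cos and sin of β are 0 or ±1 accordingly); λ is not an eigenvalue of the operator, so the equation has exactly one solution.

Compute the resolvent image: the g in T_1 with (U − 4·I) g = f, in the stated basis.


g(x) = -1 + (3/20)cos x + (3/10)sin x

write g with unknown coordinates in the stated basis and equate coefficients in (U − 4·I) g = f
solving from the highest basis element down gives g = -1 + (3/20)cos x + (3/10)sin x
check: U g = -1 + (3/5)cos x - (3/10)sin x
so U g − 4·g = 3 - (3/2)sin x = f ✓


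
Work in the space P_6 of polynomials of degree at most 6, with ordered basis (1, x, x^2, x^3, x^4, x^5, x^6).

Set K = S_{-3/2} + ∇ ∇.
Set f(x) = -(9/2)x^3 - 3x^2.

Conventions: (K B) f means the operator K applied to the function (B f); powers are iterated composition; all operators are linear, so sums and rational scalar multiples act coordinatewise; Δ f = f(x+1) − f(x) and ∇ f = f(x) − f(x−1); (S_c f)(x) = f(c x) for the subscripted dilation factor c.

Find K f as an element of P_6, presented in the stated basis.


S_{-3/2} f = (243/16)x^3 - (27/4)x^2
∇ f = -(27/2)x^2 + (15/2)x - 3/2
∇ ∇ f = -27x + 21
(S_{-3/2} + ∇ ∇) f = (243/16)x^3 - (27/4)x^2 - 27x + 21

the image equals g(x) = (243/16)x^3 - (27/4)x^2 - 27x + 21


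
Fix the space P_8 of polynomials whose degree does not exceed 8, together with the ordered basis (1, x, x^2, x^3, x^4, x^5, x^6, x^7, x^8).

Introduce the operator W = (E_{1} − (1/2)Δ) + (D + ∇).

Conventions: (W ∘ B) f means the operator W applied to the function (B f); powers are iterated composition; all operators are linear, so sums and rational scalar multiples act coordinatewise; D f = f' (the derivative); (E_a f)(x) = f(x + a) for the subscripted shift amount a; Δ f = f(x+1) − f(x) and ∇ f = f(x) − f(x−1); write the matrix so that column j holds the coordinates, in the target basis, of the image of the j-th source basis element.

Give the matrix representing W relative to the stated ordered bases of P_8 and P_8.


the matrix is [[1, 5/2, -1/2, 3/2, -1/2, 3/2, -1/2, 3/2, -1/2]; [0, 1, 5, -3/2, 6, -5/2, 9, -7/2, 12]; [0, 0, 1, 15/2, -3, 15, -15/2, 63/2, -14]; [0, 0, 0, 1, 10, -5, 30, -35/2, 84]; [0, 0, 0, 0, 1, 25/2, -15/2, 105/2, -35]; [0, 0, 0, 0, 0, 1, 15, -21/2, 84]; [0, 0, 0, 0, 0, 0, 1, 35/2, -14]; [0, 0, 0, 0, 0, 0, 0, 1, 20]; [0, 0, 0, 0, 0, 0, 0, 0, 1]] (rows listed top to bottom)

image of 1: 1
image of x: x + 5/2
image of x^2: x^2 + 5x - 1/2
image of x^3: x^3 + (15/2)x^2 - (3/2)x + 3/2
image of x^4: x^4 + 10x^3 - 3x^2 + 6x - 1/2
image of x^5: x^5 + (25/2)x^4 - 5x^3 + 15x^2 - (5/2)x + 3/2
image of x^6: x^6 + 15x^5 - (15/2)x^4 + 30x^3 - (15/2)x^2 + 9x - 1/2
image of x^7: x^7 + (35/2)x^6 - (21/2)x^5 + (105/2)x^4 - (35/2)x^3 + (63/2)x^2 - (7/2)x + 3/2
image of x^8: x^8 + 20x^7 - 14x^6 + 84x^5 - 35x^4 + 84x^3 - 14x^2 + 12x - 1/2
each image's coordinates form column j of the matrix


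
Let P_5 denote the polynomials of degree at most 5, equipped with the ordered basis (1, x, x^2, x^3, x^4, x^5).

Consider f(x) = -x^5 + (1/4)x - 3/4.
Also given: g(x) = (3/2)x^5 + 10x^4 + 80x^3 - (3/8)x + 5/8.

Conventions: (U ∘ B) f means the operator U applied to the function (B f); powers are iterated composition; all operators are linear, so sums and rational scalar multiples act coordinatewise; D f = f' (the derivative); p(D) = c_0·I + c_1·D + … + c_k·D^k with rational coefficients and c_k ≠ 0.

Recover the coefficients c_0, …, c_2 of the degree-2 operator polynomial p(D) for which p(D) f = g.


D^0 f = -x^5 + (1/4)x - 3/4
D^1 f = -5x^4 + 1/4
D^2 f = -20x^3
matching coefficients of g against c_0 f + c_1 Df + … from the top degree down determines the c_i
solution: c_0 = -3/2, c_1 = -2, c_2 = -4

c_0 = -3/2, c_1 = -2, c_2 = -4


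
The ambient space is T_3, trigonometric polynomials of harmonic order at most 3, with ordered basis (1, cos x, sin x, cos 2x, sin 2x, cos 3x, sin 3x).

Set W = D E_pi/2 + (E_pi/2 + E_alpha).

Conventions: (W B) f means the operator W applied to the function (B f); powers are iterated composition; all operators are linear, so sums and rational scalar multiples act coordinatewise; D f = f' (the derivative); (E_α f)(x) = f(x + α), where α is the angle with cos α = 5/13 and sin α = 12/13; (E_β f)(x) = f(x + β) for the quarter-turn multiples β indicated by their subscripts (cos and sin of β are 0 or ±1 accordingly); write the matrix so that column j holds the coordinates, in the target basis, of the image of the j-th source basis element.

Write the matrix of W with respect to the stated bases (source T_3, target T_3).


image of 1: 2
image of cos x: -(8/13)cos x - (25/13)sin x
image of sin x: (25/13)cos x - (8/13)sin x
image of cos 2x: -(288/169)cos 2x + (218/169)sin 2x
image of sin 2x: -(218/169)cos 2x - (288/169)sin 2x
image of cos 3x: (4556/2197)cos 3x + (3025/2197)sin 3x
image of sin 3x: -(3025/2197)cos 3x + (4556/2197)sin 3x
each image's coordinates form column j of the matrix

the matrix is [[2, 0, 0, 0, 0, 0, 0]; [0, -8/13, 25/13, 0, 0, 0, 0]; [0, -25/13, -8/13, 0, 0, 0, 0]; [0, 0, 0, -288/169, -218/169, 0, 0]; [0, 0, 0, 218/169, -288/169, 0, 0]; [0, 0, 0, 0, 0, 4556/2197, -3025/2197]; [0, 0, 0, 0, 0, 3025/2197, 4556/2197]] (rows listed top to bottom)


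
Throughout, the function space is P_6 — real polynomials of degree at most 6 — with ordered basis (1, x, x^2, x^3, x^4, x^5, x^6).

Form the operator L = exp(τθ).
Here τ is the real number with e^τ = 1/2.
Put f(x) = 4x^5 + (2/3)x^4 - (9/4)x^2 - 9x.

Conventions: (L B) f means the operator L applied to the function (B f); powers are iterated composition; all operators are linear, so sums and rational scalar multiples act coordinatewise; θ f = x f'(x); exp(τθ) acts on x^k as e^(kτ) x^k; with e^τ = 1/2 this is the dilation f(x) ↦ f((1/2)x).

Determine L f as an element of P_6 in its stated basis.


the result is g(x) = (1/8)x^5 + (1/24)x^4 - (9/16)x^2 - (9/2)x

exp(τθ) x^k = e^(kτ) x^k; with e^τ = 1/2 this sends x^k to (1/2)^k x^k
x ↦ 1/2 x
x^2 ↦ 1/4 x^2
x^4 ↦ 1/16 x^4
x^5 ↦ 1/32 x^5
applying this coordinatewise to f: exp(τθ) f = (1/8)x^5 + (1/24)x^4 - (9/16)x^2 - (9/2)x


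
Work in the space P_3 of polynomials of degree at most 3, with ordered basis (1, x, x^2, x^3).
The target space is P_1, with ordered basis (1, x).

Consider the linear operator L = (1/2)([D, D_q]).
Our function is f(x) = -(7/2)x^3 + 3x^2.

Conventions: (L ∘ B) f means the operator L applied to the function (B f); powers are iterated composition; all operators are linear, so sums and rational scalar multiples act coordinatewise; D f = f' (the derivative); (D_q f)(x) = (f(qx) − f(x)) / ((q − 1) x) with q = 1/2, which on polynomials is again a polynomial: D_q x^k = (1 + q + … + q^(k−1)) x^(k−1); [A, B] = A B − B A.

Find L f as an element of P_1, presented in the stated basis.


D_q f = -(49/8)x^2 + (9/2)x
D D_q f = -(49/4)x + 9/2
D f = -(21/2)x^2 + 6x
D_q D f = -(63/4)x + 6
[D, D_q] f = (7/2)x - 3/2
((1/2)([D, D_q])) f = (7/4)x - 3/4

the image equals g(x) = (7/4)x - 3/4


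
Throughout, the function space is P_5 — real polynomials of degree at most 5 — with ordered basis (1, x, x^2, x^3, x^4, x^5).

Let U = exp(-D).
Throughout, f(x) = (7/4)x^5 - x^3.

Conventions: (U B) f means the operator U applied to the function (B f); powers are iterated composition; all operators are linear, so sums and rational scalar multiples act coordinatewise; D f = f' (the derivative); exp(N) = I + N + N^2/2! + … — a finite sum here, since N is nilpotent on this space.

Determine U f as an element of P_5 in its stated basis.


g(x) = (7/4)x^5 - (35/4)x^4 + (33/2)x^3 - (29/2)x^2 + (23/4)x - 3/4

order-1 term: -(35/4)x^4 + 3x^2
order-2 term: (35/2)x^3 - 3x
order-3 term: -(35/2)x^2 + 1
order-4 term: (35/4)x
order-5 term: -7/4
the series for exp(-D) f terminates at order 5
exp(-D) f = (7/4)x^5 - (35/4)x^4 + (33/2)x^3 - (29/2)x^2 + (23/4)x - 3/4


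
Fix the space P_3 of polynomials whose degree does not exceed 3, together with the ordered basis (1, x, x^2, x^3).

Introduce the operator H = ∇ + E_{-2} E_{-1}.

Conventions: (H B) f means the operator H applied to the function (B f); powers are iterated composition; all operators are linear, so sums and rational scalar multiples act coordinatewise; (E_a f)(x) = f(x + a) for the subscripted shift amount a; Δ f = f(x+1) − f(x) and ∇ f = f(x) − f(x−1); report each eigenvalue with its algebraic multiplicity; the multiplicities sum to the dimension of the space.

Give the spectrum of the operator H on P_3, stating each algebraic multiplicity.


image of 1: 1
image of x: x - 2
image of x^2: x^2 - 4x + 8
image of x^3: x^3 - 6x^2 + 24x - 26
the matrix is upper triangular; its diagonal is (1, 1, 1, 1)
for a triangular matrix the eigenvalues are the diagonal entries, with algebraic multiplicity their repetition count

λ = 1 (multiplicity 4)


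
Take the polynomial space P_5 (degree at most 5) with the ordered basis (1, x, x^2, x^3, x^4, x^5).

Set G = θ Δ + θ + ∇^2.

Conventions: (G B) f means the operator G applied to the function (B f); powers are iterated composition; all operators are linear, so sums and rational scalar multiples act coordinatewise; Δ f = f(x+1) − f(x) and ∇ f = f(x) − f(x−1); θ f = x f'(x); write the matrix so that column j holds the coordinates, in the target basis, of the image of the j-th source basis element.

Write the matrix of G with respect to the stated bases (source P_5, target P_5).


the matrix is [[0, 0, 2, -6, 14, -30]; [0, 1, 2, 9, -20, 75]; [0, 0, 2, 6, 24, -40]; [0, 0, 0, 3, 12, 50]; [0, 0, 0, 0, 4, 20]; [0, 0, 0, 0, 0, 5]] (rows listed top to bottom)

image of 1: 0
image of x: x
image of x^2: 2x^2 + 2x + 2
image of x^3: 3x^3 + 6x^2 + 9x - 6
image of x^4: 4x^4 + 12x^3 + 24x^2 - 20x + 14
image of x^5: 5x^5 + 20x^4 + 50x^3 - 40x^2 + 75x - 30
each image's coordinates form column j of the matrix


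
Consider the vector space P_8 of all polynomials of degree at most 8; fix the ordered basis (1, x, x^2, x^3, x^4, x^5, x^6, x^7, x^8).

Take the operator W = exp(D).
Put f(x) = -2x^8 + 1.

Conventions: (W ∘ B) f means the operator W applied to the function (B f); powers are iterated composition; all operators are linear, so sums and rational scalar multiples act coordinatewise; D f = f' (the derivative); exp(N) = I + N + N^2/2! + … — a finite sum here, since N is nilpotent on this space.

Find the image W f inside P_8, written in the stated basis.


order-1 term: -16x^7
order-2 term: -56x^6
order-3 term: -112x^5
order-4 term: -140x^4
order-5 term: -112x^3
order-6 term: -56x^2
order-7 term: -16x
order-8 term: -2
the series for exp(D) f terminates at order 8
exp(D) f = -2x^8 - 16x^7 - 56x^6 - 112x^5 - 140x^4 - 112x^3 - 56x^2 - 16x - 1

the result is g(x) = -2x^8 - 16x^7 - 56x^6 - 112x^5 - 140x^4 - 112x^3 - 56x^2 - 16x - 1


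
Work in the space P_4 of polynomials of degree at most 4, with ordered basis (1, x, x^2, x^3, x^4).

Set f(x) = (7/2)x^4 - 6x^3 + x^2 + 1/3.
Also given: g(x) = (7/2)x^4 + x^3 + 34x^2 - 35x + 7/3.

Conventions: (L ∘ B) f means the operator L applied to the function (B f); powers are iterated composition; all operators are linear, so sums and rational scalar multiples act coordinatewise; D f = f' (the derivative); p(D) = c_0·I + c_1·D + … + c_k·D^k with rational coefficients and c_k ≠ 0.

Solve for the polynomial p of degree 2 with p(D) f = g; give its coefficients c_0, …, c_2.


p(D) = I + (1/2)·D + D^2, i.e. c_0 = 1, c_1 = 1/2, c_2 = 1

D^0 f = (7/2)x^4 - 6x^3 + x^2 + 1/3
D^1 f = 14x^3 - 18x^2 + 2x
D^2 f = 42x^2 - 36x + 2
matching coefficients of g against c_0 f + c_1 Df + … from the top degree down determines the c_i
solution: c_0 = 1, c_1 = 1/2, c_2 = 1


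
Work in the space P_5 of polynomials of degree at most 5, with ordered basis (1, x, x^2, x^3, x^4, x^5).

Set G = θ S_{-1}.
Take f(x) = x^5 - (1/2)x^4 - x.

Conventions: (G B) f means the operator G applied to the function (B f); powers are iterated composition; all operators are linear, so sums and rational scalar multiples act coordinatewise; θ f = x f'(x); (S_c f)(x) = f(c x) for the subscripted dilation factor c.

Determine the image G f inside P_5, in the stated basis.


the image equals g(x) = -5x^5 - 2x^4 + x

S_{-1} f = -x^5 - (1/2)x^4 + x
θ S_{-1} f = -5x^5 - 2x^4 + x


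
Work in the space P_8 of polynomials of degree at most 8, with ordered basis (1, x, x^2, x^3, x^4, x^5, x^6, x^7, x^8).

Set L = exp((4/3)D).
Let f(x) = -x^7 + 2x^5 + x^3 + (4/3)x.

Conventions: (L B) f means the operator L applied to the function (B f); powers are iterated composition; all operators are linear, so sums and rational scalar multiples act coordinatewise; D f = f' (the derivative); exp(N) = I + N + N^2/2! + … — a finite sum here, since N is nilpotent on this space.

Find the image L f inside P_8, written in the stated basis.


order-1 term: -(28/3)x^6 + (40/3)x^4 + 4x^2 + 16/9
order-2 term: -(112/3)x^5 + (320/9)x^3 + (16/3)x
order-3 term: -(2240/27)x^4 + (1280/27)x^2 + 64/27
order-4 term: -(8960/81)x^3 + (2560/81)x
order-5 term: -(7168/81)x^2 + 2048/243
order-6 term: -(28672/729)x
order-7 term: -16384/2187
the series for exp((4/3)D) f terminates at order 7
exp((4/3)D) f = -x^7 - (28/3)x^6 - (106/3)x^5 - (1880/27)x^4 - (5999/81)x^3 - (3004/81)x^2 - (772/729)x + 11120/2187

the result is g(x) = -x^7 - (28/3)x^6 - (106/3)x^5 - (1880/27)x^4 - (5999/81)x^3 - (3004/81)x^2 - (772/729)x + 11120/2187


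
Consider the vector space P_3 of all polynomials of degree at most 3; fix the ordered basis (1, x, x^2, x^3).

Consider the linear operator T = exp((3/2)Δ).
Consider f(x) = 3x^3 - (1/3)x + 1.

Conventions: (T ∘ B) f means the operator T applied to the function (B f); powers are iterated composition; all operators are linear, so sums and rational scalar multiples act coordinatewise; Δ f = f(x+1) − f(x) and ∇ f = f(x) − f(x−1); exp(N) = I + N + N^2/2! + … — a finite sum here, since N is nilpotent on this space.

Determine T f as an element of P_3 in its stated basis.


the result is g(x) = 3x^3 + (27/2)x^2 + (401/12)x + 283/8

order-1 term: (27/2)x^2 + (27/2)x + 4
order-2 term: (81/4)x + 81/4
order-3 term: 81/8
the series for exp((3/2)Δ) f terminates at order 3
exp((3/2)Δ) f = 3x^3 + (27/2)x^2 + (401/12)x + 283/8


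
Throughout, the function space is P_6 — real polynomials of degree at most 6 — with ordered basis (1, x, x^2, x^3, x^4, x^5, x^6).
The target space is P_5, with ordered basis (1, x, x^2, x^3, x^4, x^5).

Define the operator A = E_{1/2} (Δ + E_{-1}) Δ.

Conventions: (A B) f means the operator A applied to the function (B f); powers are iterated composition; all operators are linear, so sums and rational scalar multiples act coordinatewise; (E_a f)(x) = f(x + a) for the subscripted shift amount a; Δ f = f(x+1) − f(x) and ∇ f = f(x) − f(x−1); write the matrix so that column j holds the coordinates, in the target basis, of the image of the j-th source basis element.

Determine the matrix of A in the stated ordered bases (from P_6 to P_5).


the matrix is [[0, 1, 2, 37/4, 29, 1321/16, 1771/8]; [0, 0, 2, 6, 37, 145, 3963/8]; [0, 0, 0, 3, 12, 185/2, 435]; [0, 0, 0, 0, 4, 20, 185]; [0, 0, 0, 0, 0, 5, 30]; [0, 0, 0, 0, 0, 0, 6]] (rows listed top to bottom)

image of 1: 0
image of x: 1
image of x^2: 2x + 2
image of x^3: 3x^2 + 6x + 37/4
image of x^4: 4x^3 + 12x^2 + 37x + 29
image of x^5: 5x^4 + 20x^3 + (185/2)x^2 + 145x + 1321/16
image of x^6: 6x^5 + 30x^4 + 185x^3 + 435x^2 + (3963/8)x + 1771/8
each image's coordinates form column j of the matrix


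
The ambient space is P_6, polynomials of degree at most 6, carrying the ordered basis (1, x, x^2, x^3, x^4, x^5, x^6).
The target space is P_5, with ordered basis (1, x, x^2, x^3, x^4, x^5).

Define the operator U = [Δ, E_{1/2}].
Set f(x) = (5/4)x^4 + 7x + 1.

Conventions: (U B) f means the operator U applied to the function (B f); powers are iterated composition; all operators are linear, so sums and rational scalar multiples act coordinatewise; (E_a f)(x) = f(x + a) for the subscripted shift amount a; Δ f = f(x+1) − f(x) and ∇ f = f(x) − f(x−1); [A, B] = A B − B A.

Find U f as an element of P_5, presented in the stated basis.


the result is g(x) = 0

E_{1/2} f = (5/4)x^4 + (5/2)x^3 + (15/8)x^2 + (61/8)x + 293/64
Δ E_{1/2} f = 5x^3 + 15x^2 + (65/4)x + 53/4
Δ f = 5x^3 + (15/2)x^2 + 5x + 33/4
E_{1/2} Δ f = 5x^3 + 15x^2 + (65/4)x + 53/4
[Δ, E_{1/2}] f = 0


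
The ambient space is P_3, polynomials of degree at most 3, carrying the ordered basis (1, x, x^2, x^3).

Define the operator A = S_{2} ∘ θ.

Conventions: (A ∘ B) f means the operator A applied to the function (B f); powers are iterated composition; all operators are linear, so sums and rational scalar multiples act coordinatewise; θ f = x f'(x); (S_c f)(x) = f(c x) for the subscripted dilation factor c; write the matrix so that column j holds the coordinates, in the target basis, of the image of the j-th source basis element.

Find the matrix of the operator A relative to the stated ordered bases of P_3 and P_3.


the matrix is [[0, 0, 0, 0]; [0, 2, 0, 0]; [0, 0, 8, 0]; [0, 0, 0, 24]] (rows listed top to bottom)

image of 1: 0
image of x: 2x
image of x^2: 8x^2
image of x^3: 24x^3
each image's coordinates form column j of the matrix
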